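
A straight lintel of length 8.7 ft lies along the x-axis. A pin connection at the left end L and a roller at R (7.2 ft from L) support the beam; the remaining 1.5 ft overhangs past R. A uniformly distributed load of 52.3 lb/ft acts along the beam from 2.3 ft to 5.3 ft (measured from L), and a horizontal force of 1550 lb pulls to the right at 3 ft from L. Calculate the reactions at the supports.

Resultant of the distributed load: 52.3 × 3 = 156.9 lb at 3.8 ft from L.
ΣM about L: R_y·7.2 − (52.3·3)·3.8 = 0 → R_y = 596.22/7.2 = 82.8083 ≈ 82.81 lb.
ΣF_y = 0: L_y + 82.8083 − 52.3·3 = 0 → L_y = 74.09 lb.
ΣF_x = 0: L_x + 1550 = 0 → L_x = -1550 lb.

L_x = -1550 lb, L_y = 74.09 lb, R_y = 82.81 lb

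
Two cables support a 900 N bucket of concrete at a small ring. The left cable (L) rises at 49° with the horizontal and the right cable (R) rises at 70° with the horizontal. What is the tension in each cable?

ΣF_x = 0: −T_L·cos49° + T_R·cos70° = 0 → T_R = 1.91819·T_L.
ΣF_y = 0: T_L·sin49° + T_R·sin70° = 900.
Substitute: T_L·(0.75471 + 1.91819·0.939693) = 900 → T_L = 351.945 ≈ 351.9 N.
Then T_R = 1.91819 × 351.945 = 675.1 N.

T_L = 351.9 N, T_R = 675.1 N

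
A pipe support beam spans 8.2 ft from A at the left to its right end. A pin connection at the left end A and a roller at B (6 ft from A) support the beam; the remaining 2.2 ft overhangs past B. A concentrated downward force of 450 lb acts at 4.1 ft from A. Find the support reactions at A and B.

A_x = 0, A_y = 142.5 lb, B_y = 307.5 lb

Moments about A: B_y·6 − 450·4.1 = 0 → B_y = 1845/6 = 307.5 lb.
ΣF_y = 0: A_y + 307.5 − 450 = 0 → A_y = 142.5 lb.
ΣF_x = 0: no horizontal applied forces, so A_x = 0.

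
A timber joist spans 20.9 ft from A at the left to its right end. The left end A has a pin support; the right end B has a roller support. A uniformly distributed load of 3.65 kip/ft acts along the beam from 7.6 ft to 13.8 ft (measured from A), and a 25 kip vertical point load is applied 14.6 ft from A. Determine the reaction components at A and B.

A_x = 0, A_y = 18.58 kip, B_y = 29.05 kip

Resultant of the distributed load: 3.65 × 6.2 = 22.63 kip at 10.7 ft from A.
ΣM about A: B_y·20.9 − (3.65·6.2)·10.7 − 25·14.6 = 0 → B_y = 607.141/20.9 = 29.0498 ≈ 29.05 kip.
ΣF_y = 0: A_y + 29.0498 − 3.65·6.2 − 25 = 0 → A_y = 18.58 kip.
ΣF_x = 0: no horizontal applied forces, so A_x = 0.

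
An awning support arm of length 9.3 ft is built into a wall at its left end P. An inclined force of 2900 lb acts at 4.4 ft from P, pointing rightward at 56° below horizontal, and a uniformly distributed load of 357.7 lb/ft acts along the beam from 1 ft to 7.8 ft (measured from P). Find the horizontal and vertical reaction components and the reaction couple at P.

P_x = -1622 lb, P_y = 4837 lb, M_P = 21280 lb·ft

Resultant of the distributed load: 357.7 × 6.8 = 2432.36 lb at 4.4 ft from P.
ΣF_x = 0: P_x + 2900·cos56° = 0 → P_x = -1622 lb.
ΣF_y = 0: P_y − 2900·sin56° − 357.7·6.8 = 0 → P_y = 4837 lb.
ΣM about P: M_P − 2900·sin56°·4.4 − (357.7·6.8)·4.4 = 0 → M_P = 21280 lb·ft.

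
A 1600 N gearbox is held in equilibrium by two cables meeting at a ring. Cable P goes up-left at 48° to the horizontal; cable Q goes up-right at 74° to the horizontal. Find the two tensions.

ΣF_x = 0: −T_P·cos48° + T_Q·cos74° = 0 → T_Q = 2.42758·T_P.
ΣF_y = 0: T_P·sin48° + T_Q·sin74° = 1600.
Substitute: T_P·(0.743145 + 2.42758·0.961262) = 1600 → T_P = 520.04 ≈ 520.0 N.
Then T_Q = 2.42758 × 520.04 = 1262 N.

T_P = 520.0 N, T_Q = 1262 N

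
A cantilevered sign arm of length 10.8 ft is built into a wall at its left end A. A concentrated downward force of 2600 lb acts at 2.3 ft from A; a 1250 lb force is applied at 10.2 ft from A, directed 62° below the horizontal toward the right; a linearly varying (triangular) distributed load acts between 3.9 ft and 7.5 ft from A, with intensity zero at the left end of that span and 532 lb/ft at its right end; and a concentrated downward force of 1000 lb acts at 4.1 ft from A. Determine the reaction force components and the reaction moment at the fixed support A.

Resultant of the triangular load: ½ × 532 × 3.6 = 957.6 lb, acting at 6.3 ft from A (one-third of the span from the peak).
ΣF_x = 0: A_x + 1250·cos62° = 0 → A_x = -586.8 lb.
ΣF_y = 0: A_y − 2600 − 1250·sin62° − ½·532·3.6 − 1000 = 0 → A_y = 5661 lb.
ΣM about A: M_A − 2600·2.3 − 1250·sin62°·10.2 − (½·532·3.6)·6.3 − 1000·4.1 = 0 → M_A = 27370 lb·ft.

A_x = -586.8 lb, A_y = 5661 lb, M_A = 27370 lb·ft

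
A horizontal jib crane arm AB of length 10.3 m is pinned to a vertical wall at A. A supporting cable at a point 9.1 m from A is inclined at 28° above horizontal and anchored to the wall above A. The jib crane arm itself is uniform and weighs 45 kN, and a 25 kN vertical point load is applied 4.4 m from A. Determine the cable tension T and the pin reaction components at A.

ΣM about A: T·sin28°·9.1 − 45·5.15 − 25·4.4 = 0 → T = 341.75/(9.1·0.469472) = 79.994 ≈ 79.99 kN.
ΣF_x = 0: A_x − T·cos28° = 0 → A_x = 79.994 × 0.882948 = 70.63 kN.
ΣF_y = 0: A_y + T·sin28° − 45 − 25 = 0 → A_y = 70 − 79.994 × 0.469472 = 32.45 kN.

T = 79.99 kN, A_x = 70.63 kN, A_y = 32.45 kN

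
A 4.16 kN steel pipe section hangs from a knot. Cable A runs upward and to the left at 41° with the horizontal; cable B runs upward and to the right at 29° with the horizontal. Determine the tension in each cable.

ΣF_x = 0: −T_A·cos41° + T_B·cos29° = 0 → T_B = 0.8629·T_A.
ΣF_y = 0: T_A·sin41° + T_B·sin29° = 4.16.
Substitute: T_A·(0.656059 + 0.8629·0.48481) = 4.16 → T_A = 3.87192 ≈ 3.872 kN.
Then T_B = 0.8629 × 3.87192 = 3.341 kN.

T_A = 3.872 kN, T_B = 3.341 kN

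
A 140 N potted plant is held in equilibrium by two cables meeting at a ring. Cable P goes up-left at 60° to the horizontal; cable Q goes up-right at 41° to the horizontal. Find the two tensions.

ΣF_x = 0: −T_P·cos60° + T_Q·cos41° = 0 → T_Q = 0.662506·T_P.
ΣF_y = 0: T_P·sin60° + T_Q·sin41° = 140.
Substitute: T_P·(0.866025 + 0.662506·0.656059) = 140 → T_P = 107.637 ≈ 107.6 N.
Then T_Q = 0.662506 × 107.637 = 71.31 N.

T_P = 107.6 N, T_Q = 71.31 N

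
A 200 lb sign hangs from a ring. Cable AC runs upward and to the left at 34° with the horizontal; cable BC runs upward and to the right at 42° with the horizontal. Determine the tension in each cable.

ΣF_x = 0: −T_AC·cos34° + T_BC·cos42° = 0 → T_BC = 1.11558·T_AC.
ΣF_y = 0: T_AC·sin34° + T_BC·sin42° = 200.
Substitute: T_AC·(0.559193 + 1.11558·0.669131) = 200 → T_AC = 153.179 ≈ 153.2 lb.
Then T_BC = 1.11558 × 153.179 = 170.9 lb.

T_AC = 153.2 lb, T_BC = 170.9 lb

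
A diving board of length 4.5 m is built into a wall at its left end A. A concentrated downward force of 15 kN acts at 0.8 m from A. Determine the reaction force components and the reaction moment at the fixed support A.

ΣF_x = 0: A_x = 0.
ΣF_y = 0: A_y − 15 = 0 → A_y = 15.00 kN.
ΣM about A: M_A − 15·0.8 = 0 → M_A = 12.00 kN·m.

A_x = 0, A_y = 15.00 kN, M_A = 12.00 kN·m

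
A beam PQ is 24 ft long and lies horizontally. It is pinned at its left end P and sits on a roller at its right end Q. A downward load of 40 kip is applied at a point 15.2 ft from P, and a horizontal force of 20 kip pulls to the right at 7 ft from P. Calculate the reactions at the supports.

P_x = -20.00 kip, P_y = 14.67 kip, Q_y = 25.33 kip

Taking moments about P: Q_y·24 − 40·15.2 = 0 → Q_y = 608/24 = 25.3333 ≈ 25.33 kip.
ΣF_y = 0: P_y + 25.3333 − 40 = 0 → P_y = 14.67 kip.
ΣF_x = 0: P_x + 20 = 0 → P_x = -20.00 kip.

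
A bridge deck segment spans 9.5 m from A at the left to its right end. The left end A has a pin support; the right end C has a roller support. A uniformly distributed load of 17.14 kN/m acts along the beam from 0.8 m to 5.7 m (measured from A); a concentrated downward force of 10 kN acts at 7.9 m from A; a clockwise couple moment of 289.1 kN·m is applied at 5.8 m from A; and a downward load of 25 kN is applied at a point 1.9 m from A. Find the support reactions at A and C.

A_x = 0, A_y = 46.51 kN, C_y = 72.48 kN

Resultant of the distributed load: 17.14 × 4.9 = 83.986 kN at 3.25 m from A.
Moments about A: C_y·9.5 − (17.14·4.9)·3.25 − 10·7.9 − 289.1 − 25·1.9 = 0 → C_y = 688.5545/9.5 = 72.4794 ≈ 72.48 kN.
ΣF_y = 0: A_y + 72.4794 − 17.14·4.9 − 10 − 25 = 0 → A_y = 46.51 kN.
ΣF_x = 0: no horizontal applied forces, so A_x = 0.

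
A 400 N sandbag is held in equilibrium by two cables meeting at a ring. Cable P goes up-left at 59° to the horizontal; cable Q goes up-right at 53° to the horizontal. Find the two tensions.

T_P = 259.6 N, T_Q = 222.2 N

ΣF_x = 0: −T_P·cos59° + T_Q·cos53° = 0 → T_Q = 0.855808·T_P.
ΣF_y = 0: T_P·sin59° + T_Q·sin53° = 400.
Substitute: T_P·(0.857167 + 0.855808·0.798636) = 400 → T_P = 259.631 ≈ 259.6 N.
Then T_Q = 0.855808 × 259.631 = 222.2 N.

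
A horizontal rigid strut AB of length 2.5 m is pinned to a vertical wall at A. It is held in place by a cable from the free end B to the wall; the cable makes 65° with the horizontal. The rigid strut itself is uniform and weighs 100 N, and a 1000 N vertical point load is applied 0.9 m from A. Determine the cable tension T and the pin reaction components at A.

T = 452.4 N, A_x = 191.2 N, A_y = 690.0 N

ΣM about A: T·sin65°·2.5 − 100·1.25 − 1000·0.9 = 0 → T = 1025/(2.5·0.906308) = 452.385 ≈ 452.4 N.
ΣF_x = 0: A_x − T·cos65° = 0 → A_x = 452.385 × 0.422618 = 191.2 N.
ΣF_y = 0: A_y + T·sin65° − 100 − 1000 = 0 → A_y = 1100 − 452.385 × 0.906308 = 690.0 N.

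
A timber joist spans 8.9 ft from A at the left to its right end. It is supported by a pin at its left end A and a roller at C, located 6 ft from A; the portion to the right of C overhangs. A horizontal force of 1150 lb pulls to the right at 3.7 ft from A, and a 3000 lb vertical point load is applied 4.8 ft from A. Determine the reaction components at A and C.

ΣM about A: C_y·6 − 3000·4.8 = 0 → C_y = 14400/6 = 2400 lb.
ΣF_y = 0: A_y + 2400 − 3000 = 0 → A_y = 600.0 lb.
ΣF_x = 0: A_x + 1150 = 0 → A_x = -1150 lb.

A_x = -1150 lb, A_y = 600.0 lb, C_y = 2400 lb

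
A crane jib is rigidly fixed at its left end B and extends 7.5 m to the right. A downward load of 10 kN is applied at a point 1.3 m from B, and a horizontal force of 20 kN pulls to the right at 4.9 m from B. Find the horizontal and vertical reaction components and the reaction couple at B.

ΣF_x = 0: B_x + 20 = 0 → B_x = -20.00 kN.
ΣF_y = 0: B_y − 10 = 0 → B_y = 10.00 kN.
ΣM about B: M_B − 10·1.3 = 0 → M_B = 13.00 kN·m.

B_x = -20.00 kN, B_y = 10.00 kN, M_B = 13.00 kN·m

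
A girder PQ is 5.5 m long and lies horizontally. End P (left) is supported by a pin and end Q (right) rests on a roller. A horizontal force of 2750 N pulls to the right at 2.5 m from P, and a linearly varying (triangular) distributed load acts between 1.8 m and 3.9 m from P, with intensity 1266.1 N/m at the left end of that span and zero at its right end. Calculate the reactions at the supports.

Resultant of the triangular load: ½ × 1266.1 × 2.1 = 1329.405 N, acting at 2.5 m from P (one-third of the span from the peak).
Taking moments about P: Q_y·5.5 − (½·1266.1·2.1)·2.5 = 0 → Q_y = 3323.5125/5.5 = 604.275 ≈ 604.3 N.
ΣF_y = 0: P_y + 604.275 − ½·1266.1·2.1 = 0 → P_y = 725.1 N.
ΣF_x = 0: P_x + 2750 = 0 → P_x = -2750 N.

P_x = -2750 N, P_y = 725.1 N, Q_y = 604.3 N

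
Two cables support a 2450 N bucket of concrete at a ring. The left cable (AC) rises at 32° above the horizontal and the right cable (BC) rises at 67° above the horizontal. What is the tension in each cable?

T_AC = 969.2 N, T_BC = 2104 N

ΣF_x = 0: −T_AC·cos32° + T_BC·cos67° = 0 → T_BC = 2.17041·T_AC.
ΣF_y = 0: T_AC·sin32° + T_BC·sin67° = 2450.
Substitute: T_AC·(0.529919 + 2.17041·0.920505) = 2450 → T_AC = 969.225 ≈ 969.2 N.
Then T_BC = 2.17041 × 969.225 = 2104 N.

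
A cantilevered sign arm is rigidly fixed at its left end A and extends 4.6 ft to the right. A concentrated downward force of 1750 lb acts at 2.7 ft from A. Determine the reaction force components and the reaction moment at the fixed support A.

A_x = 0, A_y = 1750 lb, M_A = 4725 lb·ft

ΣF_x = 0: A_x = 0.
ΣF_y = 0: A_y − 1750 = 0 → A_y = 1750 lb.
ΣM about A: M_A − 1750·2.7 = 0 → M_A = 4725 lb·ft.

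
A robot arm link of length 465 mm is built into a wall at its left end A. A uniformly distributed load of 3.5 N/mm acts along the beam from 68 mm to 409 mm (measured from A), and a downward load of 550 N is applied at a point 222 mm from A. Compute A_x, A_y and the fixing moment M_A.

Resultant of the distributed load: 3.5 × 341 = 1193.5 N at 238.5 mm from A.
ΣF_x = 0: A_x = 0.
ΣF_y = 0: A_y − 3.5·341 − 550 = 0 → A_y = 1744 N.
ΣM about A: M_A − (3.5·341)·238.5 − 550·222 = 0 → M_A = 406700 N·mm.

A_x = 0, A_y = 1744 N, M_A = 406700 N·mm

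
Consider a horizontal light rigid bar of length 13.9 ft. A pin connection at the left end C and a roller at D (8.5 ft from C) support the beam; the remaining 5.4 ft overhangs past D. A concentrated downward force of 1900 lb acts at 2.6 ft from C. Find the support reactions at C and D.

Moments about C: D_y·8.5 − 1900·2.6 = 0 → D_y = 4940/8.5 = 581.176 ≈ 581.2 lb.
ΣF_y = 0: C_y + 581.176 − 1900 = 0 → C_y = 1319 lb.
ΣF_x = 0: no horizontal applied forces, so C_x = 0.

C_x = 0, C_y = 1319 lb, D_y = 581.2 lb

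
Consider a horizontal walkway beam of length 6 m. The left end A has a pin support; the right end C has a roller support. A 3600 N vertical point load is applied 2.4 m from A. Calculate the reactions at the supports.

Taking moments about A: C_y·6 − 3600·2.4 = 0 → C_y = 8640/6 = 1440 N.
ΣF_y = 0: A_y + 1440 − 3600 = 0 → A_y = 2160 N.
ΣF_x = 0: no horizontal applied forces, so A_x = 0.

A_x = 0, A_y = 2160 N, C_y = 1440 N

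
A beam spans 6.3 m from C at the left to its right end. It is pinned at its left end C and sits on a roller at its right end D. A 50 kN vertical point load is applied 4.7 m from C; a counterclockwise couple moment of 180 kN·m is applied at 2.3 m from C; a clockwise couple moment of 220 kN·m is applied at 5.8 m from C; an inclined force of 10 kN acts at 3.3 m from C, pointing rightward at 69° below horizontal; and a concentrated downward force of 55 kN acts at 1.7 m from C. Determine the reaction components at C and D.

Taking moments about C: D_y·6.3 − 50·4.7 + 180 − 220 − 10·sin69°·3.3 − 55·1.7 = 0 → D_y = 399.308/6.3 = 63.3822 ≈ 63.38 kN.
ΣF_y = 0: C_y + 63.3822 − 50 − 10·sin69° − 55 = 0 → C_y = 50.95 kN.
ΣF_x = 0: C_x + 10·cos69° = 0 → C_x = -3.584 kN.

C_x = -3.584 kN, C_y = 50.95 kN, D_y = 63.38 kN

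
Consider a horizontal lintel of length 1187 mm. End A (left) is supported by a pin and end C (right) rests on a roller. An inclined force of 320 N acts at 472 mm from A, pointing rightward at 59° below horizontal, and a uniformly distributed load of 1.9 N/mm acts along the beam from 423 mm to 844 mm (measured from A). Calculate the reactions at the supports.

Resultant of the distributed load: 1.9 × 421 = 799.9 N at 633.5 mm from A.
Moments about A: C_y·1187 − 320·sin59°·472 − (1.9·421)·633.5 = 0 → C_y = 636203/1187 = 535.976 ≈ 536.0 N.
ΣF_y = 0: A_y + 535.976 − 320·sin59° − 1.9·421 = 0 → A_y = 538.2 N.
ΣF_x = 0: A_x + 320·cos59° = 0 → A_x = -164.8 N.

A_x = -164.8 N, A_y = 538.2 N, C_y = 536.0 N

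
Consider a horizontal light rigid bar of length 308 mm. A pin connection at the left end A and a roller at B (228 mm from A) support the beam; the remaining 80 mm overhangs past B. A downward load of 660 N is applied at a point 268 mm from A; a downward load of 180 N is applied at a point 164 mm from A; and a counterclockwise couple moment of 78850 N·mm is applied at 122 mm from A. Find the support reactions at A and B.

ΣM about A: B_y·228 − 660·268 − 180·164 + 78850 = 0 → B_y = 127550/228 = 559.43 ≈ 559.4 N.
ΣF_y = 0: A_y + 559.43 − 660 − 180 = 0 → A_y = 280.6 N.
ΣF_x = 0: no horizontal applied forces, so A_x = 0.

A_x = 0, A_y = 280.6 N, B_y = 559.4 N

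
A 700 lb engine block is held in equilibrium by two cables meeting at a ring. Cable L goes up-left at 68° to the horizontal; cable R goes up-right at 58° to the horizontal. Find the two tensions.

ΣF_x = 0: −T_L·cos68° + T_R·cos58° = 0 → T_R = 0.706913·T_L.
ΣF_y = 0: T_L·sin68° + T_R·sin58° = 700.
Substitute: T_L·(0.927184 + 0.706913·0.848048) = 700 → T_L = 458.511 ≈ 458.5 lb.
Then T_R = 0.706913 × 458.511 = 324.1 lb.

T_L = 458.5 lb, T_R = 324.1 lb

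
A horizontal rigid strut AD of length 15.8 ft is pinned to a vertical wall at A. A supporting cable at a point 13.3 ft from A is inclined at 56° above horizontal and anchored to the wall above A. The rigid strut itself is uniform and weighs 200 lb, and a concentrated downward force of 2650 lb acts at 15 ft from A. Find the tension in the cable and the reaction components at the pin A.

ΣM about A: T·sin56°·13.3 − 200·7.9 − 2650·15 = 0 → T = 41330/(13.3·0.829038) = 3748.34 ≈ 3748 lb.
ΣF_x = 0: A_x − T·cos56° = 0 → A_x = 3748.34 × 0.559193 = 2096 lb.
ΣF_y = 0: A_y + T·sin56° − 200 − 2650 = 0 → A_y = 2850 − 3748.34 × 0.829038 = -257.5 lb.

T = 3748 lb, A_x = 2096 lb, A_y = -257.5 lb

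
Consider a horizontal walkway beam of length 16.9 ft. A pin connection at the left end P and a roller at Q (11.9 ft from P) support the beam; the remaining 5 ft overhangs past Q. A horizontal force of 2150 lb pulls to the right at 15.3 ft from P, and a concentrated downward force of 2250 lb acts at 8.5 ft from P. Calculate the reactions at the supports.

Moments about P: Q_y·11.9 − 2250·8.5 = 0 → Q_y = 19125/11.9 = 1607.14 ≈ 1607 lb.
ΣF_y = 0: P_y + 1607.14 − 2250 = 0 → P_y = 642.9 lb.
ΣF_x = 0: P_x + 2150 = 0 → P_x = -2150 lb.

P_x = -2150 lb, P_y = 642.9 lb, Q_y = 1607 lb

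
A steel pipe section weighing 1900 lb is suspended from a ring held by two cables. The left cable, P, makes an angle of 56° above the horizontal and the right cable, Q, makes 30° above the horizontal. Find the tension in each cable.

ΣF_x = 0: −T_P·cos56° + T_Q·cos30° = 0 → T_Q = 0.6457·T_P.
ΣF_y = 0: T_P·sin56° + T_Q·sin30° = 1900.
Substitute: T_P·(0.829038 + 0.6457·0.5) = 1900 → T_P = 1649.47 ≈ 1649 lb.
Then T_Q = 0.6457 × 1649.47 = 1065 lb.

T_P = 1649 lb, T_Q = 1065 lb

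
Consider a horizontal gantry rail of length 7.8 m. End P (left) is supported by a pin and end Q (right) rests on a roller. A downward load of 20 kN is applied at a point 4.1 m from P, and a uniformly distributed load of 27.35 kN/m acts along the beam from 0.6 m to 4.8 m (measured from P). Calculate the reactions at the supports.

P_x = 0, P_y = 84.59 kN, Q_y = 50.28 kN

Resultant of the distributed load: 27.35 × 4.2 = 114.87 kN at 2.7 m from P.
Taking moments about P: Q_y·7.8 − 20·4.1 − (27.35·4.2)·2.7 = 0 → Q_y = 392.149/7.8 = 50.2755 ≈ 50.28 kN.
ΣF_y = 0: P_y + 50.2755 − 20 − 27.35·4.2 = 0 → P_y = 84.59 kN.
ΣF_x = 0: no horizontal applied forces, so P_x = 0.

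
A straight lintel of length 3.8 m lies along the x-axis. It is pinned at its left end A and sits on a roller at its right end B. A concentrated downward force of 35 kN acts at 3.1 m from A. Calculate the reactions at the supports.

A_x = 0, A_y = 6.447 kN, B_y = 28.55 kN

Taking moments about A: B_y·3.8 − 35·3.1 = 0 → B_y = 108.5/3.8 = 28.5526 ≈ 28.55 kN.
ΣF_y = 0: A_y + 28.5526 − 35 = 0 → A_y = 6.447 kN.
ΣF_x = 0: no horizontal applied forces, so A_x = 0.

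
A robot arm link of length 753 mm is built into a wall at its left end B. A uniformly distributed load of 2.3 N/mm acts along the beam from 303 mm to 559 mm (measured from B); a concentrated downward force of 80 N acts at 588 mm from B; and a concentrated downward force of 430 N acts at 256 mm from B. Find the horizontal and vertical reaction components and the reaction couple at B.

B_x = 0, B_y = 1099 N, M_B = 410900 N·mm

Resultant of the distributed load: 2.3 × 256 = 588.8 N at 431 mm from B.
ΣF_x = 0: B_x = 0.
ΣF_y = 0: B_y − 2.3·256 − 80 − 430 = 0 → B_y = 1099 N.
ΣM about B: M_B − (2.3·256)·431 − 80·588 − 430·256 = 0 → M_B = 410900 N·mm.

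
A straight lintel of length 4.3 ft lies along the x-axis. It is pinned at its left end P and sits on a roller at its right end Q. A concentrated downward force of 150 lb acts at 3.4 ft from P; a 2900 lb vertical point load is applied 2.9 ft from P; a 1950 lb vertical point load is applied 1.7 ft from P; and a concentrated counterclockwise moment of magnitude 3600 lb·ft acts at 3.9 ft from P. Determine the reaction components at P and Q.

Taking moments about P: Q_y·4.3 − 150·3.4 − 2900·2.9 − 1950·1.7 + 3600 = 0 → Q_y = 8635/4.3 = 2008.14 ≈ 2008 lb.
ΣF_y = 0: P_y + 2008.14 − 150 − 2900 − 1950 = 0 → P_y = 2992 lb.
ΣF_x = 0: no horizontal applied forces, so P_x = 0.

P_x = 0, P_y = 2992 lb, Q_y = 2008 lb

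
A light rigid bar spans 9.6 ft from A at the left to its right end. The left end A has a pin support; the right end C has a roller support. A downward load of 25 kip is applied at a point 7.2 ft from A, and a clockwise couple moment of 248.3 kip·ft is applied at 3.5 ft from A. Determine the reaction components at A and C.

A_x = 0, A_y = -19.61 kip, C_y = 44.61 kip

Taking moments about A: C_y·9.6 − 25·7.2 − 248.3 = 0 → C_y = 428.3/9.6 = 44.6146 ≈ 44.61 kip.
ΣF_y = 0: A_y + 44.6146 − 25 = 0 → A_y = -19.61 kip.
ΣF_x = 0: no horizontal applied forces, so A_x = 0.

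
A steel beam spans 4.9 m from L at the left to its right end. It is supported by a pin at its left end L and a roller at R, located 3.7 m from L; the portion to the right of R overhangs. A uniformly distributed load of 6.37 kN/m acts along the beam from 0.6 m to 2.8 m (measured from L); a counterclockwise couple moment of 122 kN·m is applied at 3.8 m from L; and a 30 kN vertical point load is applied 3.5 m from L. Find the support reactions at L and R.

Resultant of the distributed load: 6.37 × 2.2 = 14.014 kN at 1.7 m from L.
ΣM about L: R_y·3.7 − (6.37·2.2)·1.7 + 122 − 30·3.5 = 0 → R_y = 6.8238/3.7 = 1.84427 ≈ 1.844 kN.
ΣF_y = 0: L_y + 1.84427 − 6.37·2.2 − 30 = 0 → L_y = 42.17 kN.
ΣF_x = 0: no horizontal applied forces, so L_x = 0.

L_x = 0, L_y = 42.17 kN, R_y = 1.844 kN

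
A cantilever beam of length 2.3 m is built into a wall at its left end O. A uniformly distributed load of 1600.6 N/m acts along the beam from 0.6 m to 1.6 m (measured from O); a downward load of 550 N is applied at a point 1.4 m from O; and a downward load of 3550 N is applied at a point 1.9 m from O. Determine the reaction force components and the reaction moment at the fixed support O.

Resultant of the distributed load: 1600.6 × 1 = 1600.6 N at 1.1 m from O.
ΣF_x = 0: O_x = 0.
ΣF_y = 0: O_y − 1600.6·1 − 550 − 3550 = 0 → O_y = 5701 N.
ΣM about O: M_O − (1600.6·1)·1.1 − 550·1.4 − 3550·1.9 = 0 → M_O = 9276 N·m.

O_x = 0, O_y = 5701 N, M_O = 9276 N·m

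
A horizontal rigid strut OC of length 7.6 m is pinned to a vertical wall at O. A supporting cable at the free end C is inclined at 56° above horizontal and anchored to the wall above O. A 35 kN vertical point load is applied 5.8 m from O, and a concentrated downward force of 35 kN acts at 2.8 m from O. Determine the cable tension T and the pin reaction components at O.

T = 47.77 kN, O_x = 26.71 kN, O_y = 30.39 kN

ΣM about O: T·sin56°·7.6 − 35·5.8 − 35·2.8 = 0 → T = 301/(7.6·0.829038) = 47.7726 ≈ 47.77 kN.
ΣF_x = 0: O_x − T·cos56° = 0 → O_x = 47.7726 × 0.559193 = 26.71 kN.
ΣF_y = 0: O_y + T·sin56° − 35 − 35 = 0 → O_y = 70 − 47.7726 × 0.829038 = 30.39 kN.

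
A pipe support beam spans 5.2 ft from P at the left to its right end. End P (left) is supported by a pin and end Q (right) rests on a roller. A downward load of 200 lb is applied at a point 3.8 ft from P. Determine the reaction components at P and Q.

P_x = 0, P_y = 53.85 lb, Q_y = 146.2 lb

Taking moments about P: Q_y·5.2 − 200·3.8 = 0 → Q_y = 760/5.2 = 146.154 ≈ 146.2 lb.
ΣF_y = 0: P_y + 146.154 − 200 = 0 → P_y = 53.85 lb.
ΣF_x = 0: no horizontal applied forces, so P_x = 0.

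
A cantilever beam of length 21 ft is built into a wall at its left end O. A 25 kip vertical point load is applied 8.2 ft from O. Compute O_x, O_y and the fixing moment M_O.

O_x = 0, O_y = 25.00 kip, M_O = 205.0 kip·ft

ΣF_x = 0: O_x = 0.
ΣF_y = 0: O_y − 25 = 0 → O_y = 25.00 kip.
ΣM about O: M_O − 25·8.2 = 0 → M_O = 205.0 kip·ft.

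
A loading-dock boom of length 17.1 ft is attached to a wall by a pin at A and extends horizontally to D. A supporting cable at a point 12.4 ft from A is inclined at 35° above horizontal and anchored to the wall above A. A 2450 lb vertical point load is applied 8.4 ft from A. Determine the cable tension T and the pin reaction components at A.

T = 2894 lb, A_x = 2370 lb, A_y = 790.3 lb

ΣM about A: T·sin35°·12.4 − 2450·8.4 = 0 → T = 20580/(12.4·0.573576) = 2893.56 ≈ 2894 lb.
ΣF_x = 0: A_x − T·cos35° = 0 → A_x = 2893.56 × 0.819152 = 2370 lb.
ΣF_y = 0: A_y + T·sin35° − 2450 = 0 → A_y = 2450 − 2893.56 × 0.573576 = 790.3 lb.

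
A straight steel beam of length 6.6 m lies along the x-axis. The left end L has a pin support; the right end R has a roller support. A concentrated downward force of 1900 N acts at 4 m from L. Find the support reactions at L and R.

L_x = 0, L_y = 748.5 N, R_y = 1152 N

Moments about L: R_y·6.6 − 1900·4 = 0 → R_y = 7600/6.6 = 1151.52 ≈ 1152 N.
ΣF_y = 0: L_y + 1151.52 − 1900 = 0 → L_y = 748.5 N.
ΣF_x = 0: no horizontal applied forces, so L_x = 0.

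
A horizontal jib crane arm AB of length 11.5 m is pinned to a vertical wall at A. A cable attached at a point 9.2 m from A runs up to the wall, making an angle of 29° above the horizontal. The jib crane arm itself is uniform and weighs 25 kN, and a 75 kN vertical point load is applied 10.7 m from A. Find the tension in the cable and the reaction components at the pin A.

ΣM about A: T·sin29°·9.2 − 25·5.75 − 75·10.7 = 0 → T = 946.25/(9.2·0.48481) = 212.152 ≈ 212.2 kN.
ΣF_x = 0: A_x − T·cos29° = 0 → A_x = 212.152 × 0.87462 = 185.6 kN.
ΣF_y = 0: A_y + T·sin29° − 25 − 75 = 0 → A_y = 100 − 212.152 × 0.48481 = -2.853 kN.

T = 212.2 kN, A_x = 185.6 kN, A_y = -2.853 kN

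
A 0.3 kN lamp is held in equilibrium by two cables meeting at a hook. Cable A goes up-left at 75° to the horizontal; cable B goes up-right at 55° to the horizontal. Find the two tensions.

T_A = 0.2246 kN, T_B = 0.1014 kN

ΣF_x = 0: −T_A·cos75° + T_B·cos55° = 0 → T_B = 0.451237·T_A.
ΣF_y = 0: T_A·sin75° + T_B·sin55° = 0.3.
Substitute: T_A·(0.965926 + 0.451237·0.819152) = 0.3 → T_A = 0.224625 ≈ 0.2246 kN.
Then T_B = 0.451237 × 0.224625 = 0.1014 kN.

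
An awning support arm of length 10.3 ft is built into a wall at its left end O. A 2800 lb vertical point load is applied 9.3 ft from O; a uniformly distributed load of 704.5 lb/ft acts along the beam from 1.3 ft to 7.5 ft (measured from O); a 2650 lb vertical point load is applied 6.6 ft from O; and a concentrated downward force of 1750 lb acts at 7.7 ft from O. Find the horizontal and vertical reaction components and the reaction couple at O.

O_x = 0, O_y = 11570 lb, M_O = 76220 lb·ft

Resultant of the distributed load: 704.5 × 6.2 = 4367.9 lb at 4.4 ft from O.
ΣF_x = 0: O_x = 0.
ΣF_y = 0: O_y − 2800 − 704.5·6.2 − 2650 − 1750 = 0 → O_y = 11570 lb.
ΣM about O: M_O − 2800·9.3 − (704.5·6.2)·4.4 − 2650·6.6 − 1750·7.7 = 0 → M_O = 76220 lb·ft.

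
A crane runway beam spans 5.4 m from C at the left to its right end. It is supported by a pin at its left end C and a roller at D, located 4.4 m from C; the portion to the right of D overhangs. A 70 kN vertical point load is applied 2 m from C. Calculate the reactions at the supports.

C_x = 0, C_y = 38.18 kN, D_y = 31.82 kN

ΣM about C: D_y·4.4 − 70·2 = 0 → D_y = 140/4.4 = 31.8182 ≈ 31.82 kN.
ΣF_y = 0: C_y + 31.8182 − 70 = 0 → C_y = 38.18 kN.
ΣF_x = 0: no horizontal applied forces, so C_x = 0.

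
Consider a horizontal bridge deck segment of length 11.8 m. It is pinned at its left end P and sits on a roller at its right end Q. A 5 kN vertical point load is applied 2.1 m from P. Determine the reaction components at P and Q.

P_x = 0, P_y = 4.110 kN, Q_y = 0.8898 kN

Moments about P: Q_y·11.8 − 5·2.1 = 0 → Q_y = 10.5/11.8 = 0.889831 ≈ 0.8898 kN.
ΣF_y = 0: P_y + 0.889831 − 5 = 0 → P_y = 4.110 kN.
ΣF_x = 0: no horizontal applied forces, so P_x = 0.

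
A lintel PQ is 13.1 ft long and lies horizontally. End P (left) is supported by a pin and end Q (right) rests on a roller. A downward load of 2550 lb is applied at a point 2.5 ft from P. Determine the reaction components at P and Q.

ΣM about P: Q_y·13.1 − 2550·2.5 = 0 → Q_y = 6375/13.1 = 486.641 ≈ 486.6 lb.
ΣF_y = 0: P_y + 486.641 − 2550 = 0 → P_y = 2063 lb.
ΣF_x = 0: no horizontal applied forces, so P_x = 0.

P_x = 0, P_y = 2063 lb, Q_y = 486.6 lb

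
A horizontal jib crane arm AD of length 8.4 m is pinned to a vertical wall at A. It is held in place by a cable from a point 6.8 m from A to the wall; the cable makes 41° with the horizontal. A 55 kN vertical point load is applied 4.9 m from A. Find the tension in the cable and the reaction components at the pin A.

ΣM about A: T·sin41°·6.8 − 55·4.9 = 0 → T = 269.5/(6.8·0.656059) = 60.4097 ≈ 60.41 kN.
ΣF_x = 0: A_x − T·cos41° = 0 → A_x = 60.4097 × 0.75471 = 45.59 kN.
ΣF_y = 0: A_y + T·sin41° − 55 = 0 → A_y = 55 − 60.4097 × 0.656059 = 15.37 kN.

T = 60.41 kN, A_x = 45.59 kN, A_y = 15.37 kN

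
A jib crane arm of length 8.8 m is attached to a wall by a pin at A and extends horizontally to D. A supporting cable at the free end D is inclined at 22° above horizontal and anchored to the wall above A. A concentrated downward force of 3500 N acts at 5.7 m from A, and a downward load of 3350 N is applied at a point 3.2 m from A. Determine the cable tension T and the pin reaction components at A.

T = 9304 N, A_x = 8626 N, A_y = 3365 N

ΣM about A: T·sin22°·8.8 − 3500·5.7 − 3350·3.2 = 0 → T = 30670/(8.8·0.374607) = 9303.69 ≈ 9304 N.
ΣF_x = 0: A_x − T·cos22° = 0 → A_x = 9303.69 × 0.927184 = 8626 N.
ΣF_y = 0: A_y + T·sin22° − 3500 − 3350 = 0 → A_y = 6850 − 9303.69 × 0.374607 = 3365 N.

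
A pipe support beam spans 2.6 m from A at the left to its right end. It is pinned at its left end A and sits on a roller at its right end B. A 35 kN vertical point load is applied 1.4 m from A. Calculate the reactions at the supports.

A_x = 0, A_y = 16.15 kN, B_y = 18.85 kN

ΣM about A: B_y·2.6 − 35·1.4 = 0 → B_y = 49/2.6 = 18.8462 ≈ 18.85 kN.
ΣF_y = 0: A_y + 18.8462 − 35 = 0 → A_y = 16.15 kN.
ΣF_x = 0: no horizontal applied forces, so A_x = 0.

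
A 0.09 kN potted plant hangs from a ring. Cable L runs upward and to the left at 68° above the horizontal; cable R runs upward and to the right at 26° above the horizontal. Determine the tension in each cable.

T_L = 0.08109 kN, T_R = 0.03380 kN

ΣF_x = 0: −T_L·cos68° + T_R·cos26° = 0 → T_R = 0.416788·T_L.
ΣF_y = 0: T_L·sin68° + T_R·sin26° = 0.09.
Substitute: T_L·(0.927184 + 0.416788·0.438371) = 0.09 → T_L = 0.081089 ≈ 0.08109 kN.
Then T_R = 0.416788 × 0.081089 = 0.03380 kN.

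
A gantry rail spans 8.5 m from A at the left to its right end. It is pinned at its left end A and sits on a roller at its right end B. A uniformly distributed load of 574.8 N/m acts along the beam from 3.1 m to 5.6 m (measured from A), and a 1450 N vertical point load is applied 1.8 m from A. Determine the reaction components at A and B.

Resultant of the distributed load: 574.8 × 2.5 = 1437 N at 4.35 m from A.
ΣM about A: B_y·8.5 − (574.8·2.5)·4.35 − 1450·1.8 = 0 → B_y = 8860.95/8.5 = 1042.46 ≈ 1042 N.
ΣF_y = 0: A_y + 1042.46 − 574.8·2.5 − 1450 = 0 → A_y = 1845 N.
ΣF_x = 0: no horizontal applied forces, so A_x = 0.

A_x = 0, A_y = 1845 N, B_y = 1042 N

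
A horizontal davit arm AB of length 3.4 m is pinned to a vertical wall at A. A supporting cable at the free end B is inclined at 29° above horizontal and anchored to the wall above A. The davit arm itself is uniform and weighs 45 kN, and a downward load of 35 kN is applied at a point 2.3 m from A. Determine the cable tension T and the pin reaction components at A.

T = 95.25 kN, A_x = 83.30 kN, A_y = 33.82 kN

ΣM about A: T·sin29°·3.4 − 45·1.7 − 35·2.3 = 0 → T = 157/(3.4·0.48481) = 95.2465 ≈ 95.25 kN.
ΣF_x = 0: A_x − T·cos29° = 0 → A_x = 95.2465 × 0.87462 = 83.30 kN.
ΣF_y = 0: A_y + T·sin29° − 45 − 35 = 0 → A_y = 80 − 95.2465 × 0.48481 = 33.82 kN.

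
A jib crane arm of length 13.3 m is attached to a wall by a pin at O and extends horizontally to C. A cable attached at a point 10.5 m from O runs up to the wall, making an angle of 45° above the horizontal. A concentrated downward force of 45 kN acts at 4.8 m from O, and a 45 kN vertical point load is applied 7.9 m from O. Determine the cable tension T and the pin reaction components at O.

T = 76.97 kN, O_x = 54.43 kN, O_y = 35.57 kN

ΣM about O: T·sin45°·10.5 − 45·4.8 − 45·7.9 = 0 → T = 571.5/(10.5·0.707107) = 76.9736 ≈ 76.97 kN.
ΣF_x = 0: O_x − T·cos45° = 0 → O_x = 76.9736 × 0.707107 = 54.43 kN.
ΣF_y = 0: O_y + T·sin45° − 45 − 45 = 0 → O_y = 90 − 76.9736 × 0.707107 = 35.57 kN.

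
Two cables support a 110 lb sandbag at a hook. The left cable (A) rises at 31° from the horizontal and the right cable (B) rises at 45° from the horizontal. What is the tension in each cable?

ΣF_x = 0: −T_A·cos31° + T_B·cos45° = 0 → T_B = 1.21222·T_A.
ΣF_y = 0: T_A·sin31° + T_B·sin45° = 110.
Substitute: T_A·(0.515038 + 1.21222·0.707107) = 110 → T_A = 80.1628 ≈ 80.16 lb.
Then T_B = 1.21222 × 80.1628 = 97.17 lb.

T_A = 80.16 lb, T_B = 97.17 lb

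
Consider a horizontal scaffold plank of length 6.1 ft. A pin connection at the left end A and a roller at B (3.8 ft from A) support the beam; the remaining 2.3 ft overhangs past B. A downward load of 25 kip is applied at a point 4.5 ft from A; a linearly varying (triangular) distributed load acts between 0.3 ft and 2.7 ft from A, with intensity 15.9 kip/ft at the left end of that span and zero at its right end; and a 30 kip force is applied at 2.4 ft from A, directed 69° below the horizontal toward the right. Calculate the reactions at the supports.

A_x = -10.75 kip, A_y = 19.27 kip, B_y = 52.82 kip

Resultant of the triangular load: ½ × 15.9 × 2.4 = 19.08 kip, acting at 1.1 ft from A (one-third of the span from the peak).
Taking moments about A: B_y·3.8 − 25·4.5 − (½·15.9·2.4)·1.1 − 30·sin69°·2.4 = 0 → B_y = 200.706/3.8 = 52.8174 ≈ 52.82 kip.
ΣF_y = 0: A_y + 52.8174 − 25 − ½·15.9·2.4 − 30·sin69° = 0 → A_y = 19.27 kip.
ΣF_x = 0: A_x + 30·cos69° = 0 → A_x = -10.75 kip.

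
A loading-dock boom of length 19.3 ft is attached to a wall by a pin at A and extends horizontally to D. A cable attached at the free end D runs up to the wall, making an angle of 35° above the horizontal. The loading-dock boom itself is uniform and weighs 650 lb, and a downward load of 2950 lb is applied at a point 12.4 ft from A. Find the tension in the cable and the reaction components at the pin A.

T = 3871 lb, A_x = 3171 lb, A_y = 1380 lb

ΣM about A: T·sin35°·19.3 − 650·9.65 − 2950·12.4 = 0 → T = 42852.5/(19.3·0.573576) = 3871.04 ≈ 3871 lb.
ΣF_x = 0: A_x − T·cos35° = 0 → A_x = 3871.04 × 0.819152 = 3171 lb.
ΣF_y = 0: A_y + T·sin35° − 650 − 2950 = 0 → A_y = 3600 − 3871.04 × 0.573576 = 1380 lb.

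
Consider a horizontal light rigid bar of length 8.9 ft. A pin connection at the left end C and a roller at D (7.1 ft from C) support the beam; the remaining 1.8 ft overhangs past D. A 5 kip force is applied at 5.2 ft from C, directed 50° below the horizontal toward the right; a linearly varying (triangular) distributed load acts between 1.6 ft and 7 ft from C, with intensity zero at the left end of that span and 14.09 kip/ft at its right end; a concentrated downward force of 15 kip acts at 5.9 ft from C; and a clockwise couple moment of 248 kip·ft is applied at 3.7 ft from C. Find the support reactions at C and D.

C_x = -3.214 kip, C_y = -21.19 kip, D_y = 78.06 kip

Resultant of the triangular load: ½ × 14.09 × 5.4 = 38.043 kip, acting at 5.2 ft from C (one-third of the span from the peak).
Taking moments about C: D_y·7.1 − 5·sin50°·5.2 − (½·14.09·5.4)·5.2 − 15·5.9 − 248 = 0 → D_y = 554.241/7.1 = 78.0621 ≈ 78.06 kip.
ΣF_y = 0: C_y + 78.0621 − 5·sin50° − ½·14.09·5.4 − 15 = 0 → C_y = -21.19 kip.
ΣF_x = 0: C_x + 5·cos50° = 0 → C_x = -3.214 kip.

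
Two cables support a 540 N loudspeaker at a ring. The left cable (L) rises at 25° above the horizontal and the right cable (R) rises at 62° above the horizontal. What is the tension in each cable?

T_L = 253.9 N, T_R = 490.1 N

ΣF_x = 0: −T_L·cos25° + T_R·cos62° = 0 → T_R = 1.93048·T_L.
ΣF_y = 0: T_L·sin25° + T_R·sin62° = 540.
Substitute: T_L·(0.422618 + 1.93048·0.882948) = 540 → T_L = 253.863 ≈ 253.9 N.
Then T_R = 1.93048 × 253.863 = 490.1 N.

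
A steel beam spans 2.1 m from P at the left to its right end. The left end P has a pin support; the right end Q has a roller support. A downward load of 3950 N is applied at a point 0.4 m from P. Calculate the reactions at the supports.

P_x = 0, P_y = 3198 N, Q_y = 752.4 N

Moments about P: Q_y·2.1 − 3950·0.4 = 0 → Q_y = 1580/2.1 = 752.381 ≈ 752.4 N.
ΣF_y = 0: P_y + 752.381 − 3950 = 0 → P_y = 3198 N.
ΣF_x = 0: no horizontal applied forces, so P_x = 0.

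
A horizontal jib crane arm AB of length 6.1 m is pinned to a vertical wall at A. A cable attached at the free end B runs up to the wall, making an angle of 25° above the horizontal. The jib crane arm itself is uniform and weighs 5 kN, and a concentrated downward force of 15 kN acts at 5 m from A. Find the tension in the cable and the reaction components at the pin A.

ΣM about A: T·sin25°·6.1 − 5·3.05 − 15·5 = 0 → T = 90.25/(6.1·0.422618) = 35.0082 ≈ 35.01 kN.
ΣF_x = 0: A_x − T·cos25° = 0 → A_x = 35.0082 × 0.906308 = 31.73 kN.
ΣF_y = 0: A_y + T·sin25° − 5 − 15 = 0 → A_y = 20 − 35.0082 × 0.422618 = 5.205 kN.

T = 35.01 kN, A_x = 31.73 kN, A_y = 5.205 kN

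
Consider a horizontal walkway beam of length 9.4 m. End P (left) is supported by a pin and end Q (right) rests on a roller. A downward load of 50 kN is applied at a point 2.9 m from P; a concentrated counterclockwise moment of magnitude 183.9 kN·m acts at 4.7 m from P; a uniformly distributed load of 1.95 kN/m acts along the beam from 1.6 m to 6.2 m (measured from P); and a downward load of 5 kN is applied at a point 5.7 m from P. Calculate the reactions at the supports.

Resultant of the distributed load: 1.95 × 4.6 = 8.97 kN at 3.9 m from P.
ΣM about P: Q_y·9.4 − 50·2.9 + 183.9 − (1.95·4.6)·3.9 − 5·5.7 = 0 → Q_y = 24.583/9.4 = 2.61521 ≈ 2.615 kN.
ΣF_y = 0: P_y + 2.61521 − 50 − 1.95·4.6 − 5 = 0 → P_y = 61.35 kN.
ΣF_x = 0: no horizontal applied forces, so P_x = 0.

P_x = 0, P_y = 61.35 kN, Q_y = 2.615 kN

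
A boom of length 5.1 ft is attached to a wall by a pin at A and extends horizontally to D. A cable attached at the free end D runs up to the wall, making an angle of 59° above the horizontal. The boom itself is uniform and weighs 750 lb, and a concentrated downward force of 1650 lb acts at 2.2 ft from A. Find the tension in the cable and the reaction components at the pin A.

ΣM about A: T·sin59°·5.1 − 750·2.55 − 1650·2.2 = 0 → T = 5542.5/(5.1·0.857167) = 1267.86 ≈ 1268 lb.
ΣF_x = 0: A_x − T·cos59° = 0 → A_x = 1267.86 × 0.515038 = 653.0 lb.
ΣF_y = 0: A_y + T·sin59° − 750 − 1650 = 0 → A_y = 2400 − 1267.86 × 0.857167 = 1313 lb.

T = 1268 lb, A_x = 653.0 lb, A_y = 1313 lb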